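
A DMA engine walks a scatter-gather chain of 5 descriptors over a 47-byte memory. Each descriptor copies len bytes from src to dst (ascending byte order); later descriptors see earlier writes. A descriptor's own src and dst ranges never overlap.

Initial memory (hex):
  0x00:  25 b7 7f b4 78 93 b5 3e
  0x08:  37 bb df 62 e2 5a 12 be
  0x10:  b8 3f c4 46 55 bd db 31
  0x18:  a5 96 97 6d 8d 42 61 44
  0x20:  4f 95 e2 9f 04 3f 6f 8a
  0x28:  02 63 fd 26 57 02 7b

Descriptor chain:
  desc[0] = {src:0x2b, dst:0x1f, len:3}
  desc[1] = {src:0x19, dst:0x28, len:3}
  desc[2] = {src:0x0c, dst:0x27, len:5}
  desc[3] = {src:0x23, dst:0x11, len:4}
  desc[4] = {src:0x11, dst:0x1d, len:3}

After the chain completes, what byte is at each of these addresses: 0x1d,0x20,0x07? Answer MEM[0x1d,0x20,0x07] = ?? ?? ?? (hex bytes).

MEM[0x1d,0x20,0x07] = 9f 57 3e

#0 dst[0x1f+3] := {0x26,0x57,0x02}
#1 dst[0x28+3] := {0x96,0x97,0x6d}
#2 dst[0x27+5] := {0xe2,0x5a,0x12,0xbe,0xb8}
#3 dst[0x11+4] := {0x9f,0x04,0x3f,0x6f}
#4 dst[0x1d+3] := {0x9f,0x04,0x3f}
query mem[0x1d]=0x9f, mem[0x20]=0x57, mem[0x07]=0x3e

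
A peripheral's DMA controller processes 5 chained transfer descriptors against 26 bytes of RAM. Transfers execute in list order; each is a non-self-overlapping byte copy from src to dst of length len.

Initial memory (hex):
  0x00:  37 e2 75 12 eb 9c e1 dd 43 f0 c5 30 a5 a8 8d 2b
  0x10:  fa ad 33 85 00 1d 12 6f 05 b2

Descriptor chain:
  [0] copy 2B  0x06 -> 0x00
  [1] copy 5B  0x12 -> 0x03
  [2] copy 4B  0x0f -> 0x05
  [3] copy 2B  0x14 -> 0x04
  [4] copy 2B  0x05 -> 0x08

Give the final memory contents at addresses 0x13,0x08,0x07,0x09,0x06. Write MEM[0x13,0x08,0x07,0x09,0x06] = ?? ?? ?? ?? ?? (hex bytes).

[0] 0x06->0x00 len=2 : e1 dd
[1] 0x12->0x03 len=5 : 33 85 00 1d 12
[2] 0x0f->0x05 len=4 : 2b fa ad 33
[3] 0x14->0x04 len=2 : 00 1d
[4] 0x05->0x08 len=2 : 1d fa
query mem[0x13]=0x85, mem[0x08]=0x1d, mem[0x07]=0xad, mem[0x09]=0xfa, mem[0x06]=0xfa

MEM[0x13,0x08,0x07,0x09,0x06] = 85 1d ad fa fa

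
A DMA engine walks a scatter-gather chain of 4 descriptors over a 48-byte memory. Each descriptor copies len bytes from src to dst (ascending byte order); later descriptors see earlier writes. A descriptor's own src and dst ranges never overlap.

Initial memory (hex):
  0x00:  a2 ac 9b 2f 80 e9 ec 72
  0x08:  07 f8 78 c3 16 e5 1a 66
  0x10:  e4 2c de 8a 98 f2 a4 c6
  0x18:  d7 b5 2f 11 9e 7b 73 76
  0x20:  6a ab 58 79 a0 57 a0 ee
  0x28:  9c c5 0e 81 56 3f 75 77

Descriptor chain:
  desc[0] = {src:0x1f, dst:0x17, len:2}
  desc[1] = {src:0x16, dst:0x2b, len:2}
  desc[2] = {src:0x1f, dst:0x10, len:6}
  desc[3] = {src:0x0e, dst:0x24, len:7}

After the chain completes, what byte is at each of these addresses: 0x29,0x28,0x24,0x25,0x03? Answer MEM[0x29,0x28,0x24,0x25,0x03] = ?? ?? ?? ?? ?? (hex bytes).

#0 dst[0x17+2] := {0x76,0x6a}
#1 dst[0x2b+2] := {0xa4,0x76}
#2 dst[0x10+6] := {0x76,0x6a,0xab,0x58,0x79,0xa0}
#3 dst[0x24+7] := {0x1a,0x66,0x76,0x6a,0xab,0x58,0x79}
query mem[0x29]=0x58, mem[0x28]=0xab, mem[0x24]=0x1a, mem[0x25]=0x66, mem[0x03]=0x2f

MEM[0x29,0x28,0x24,0x25,0x03] = 58 ab 1a 66 2f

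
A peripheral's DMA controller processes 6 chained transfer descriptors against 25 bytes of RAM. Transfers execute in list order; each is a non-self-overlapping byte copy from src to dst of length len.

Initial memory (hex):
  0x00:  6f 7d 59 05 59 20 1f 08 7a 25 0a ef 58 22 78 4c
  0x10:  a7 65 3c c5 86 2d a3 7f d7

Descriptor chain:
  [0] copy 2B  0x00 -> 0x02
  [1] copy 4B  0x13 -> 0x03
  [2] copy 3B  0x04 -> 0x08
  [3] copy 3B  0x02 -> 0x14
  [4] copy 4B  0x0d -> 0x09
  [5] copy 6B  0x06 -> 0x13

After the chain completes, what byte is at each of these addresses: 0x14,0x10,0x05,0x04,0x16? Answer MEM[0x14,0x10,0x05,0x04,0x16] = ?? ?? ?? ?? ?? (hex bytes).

MEM[0x14,0x10,0x05,0x04,0x16] = 08 a7 2d 86 22

#0 dst[0x02+2] := {0x6f,0x7d}
#1 dst[0x03+4] := {0xc5,0x86,0x2d,0xa3}
#2 dst[0x08+3] := {0x86,0x2d,0xa3}
#3 dst[0x14+3] := {0x6f,0xc5,0x86}
#4 dst[0x09+4] := {0x22,0x78,0x4c,0xa7}
#5 dst[0x13+6] := {0xa3,0x08,0x86,0x22,0x78,0x4c}
query mem[0x14]=0x08, mem[0x10]=0xa7, mem[0x05]=0x2d, mem[0x04]=0x86, mem[0x16]=0x22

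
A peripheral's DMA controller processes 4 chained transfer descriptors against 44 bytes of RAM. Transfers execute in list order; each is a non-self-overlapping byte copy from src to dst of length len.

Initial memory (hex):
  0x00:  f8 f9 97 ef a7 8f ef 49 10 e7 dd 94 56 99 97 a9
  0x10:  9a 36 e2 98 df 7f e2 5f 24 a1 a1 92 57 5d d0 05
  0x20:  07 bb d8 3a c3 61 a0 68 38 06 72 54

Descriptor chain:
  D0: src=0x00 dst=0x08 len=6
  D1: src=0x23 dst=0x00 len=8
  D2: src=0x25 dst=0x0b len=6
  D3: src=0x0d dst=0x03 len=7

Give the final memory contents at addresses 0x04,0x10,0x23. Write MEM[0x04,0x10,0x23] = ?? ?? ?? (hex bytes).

  after D0: wrote 6B at 0x08 = f8f997efa78f
  after D1: wrote 8B at 0x00 = 3ac361a068380672
  after D2: wrote 6B at 0x0b = 61a068380672
  after D3: wrote 7B at 0x03 = 6838067236e298
query mem[0x04]=0x38, mem[0x10]=0x72, mem[0x23]=0x3a

MEM[0x04,0x10,0x23] = 38 72 3a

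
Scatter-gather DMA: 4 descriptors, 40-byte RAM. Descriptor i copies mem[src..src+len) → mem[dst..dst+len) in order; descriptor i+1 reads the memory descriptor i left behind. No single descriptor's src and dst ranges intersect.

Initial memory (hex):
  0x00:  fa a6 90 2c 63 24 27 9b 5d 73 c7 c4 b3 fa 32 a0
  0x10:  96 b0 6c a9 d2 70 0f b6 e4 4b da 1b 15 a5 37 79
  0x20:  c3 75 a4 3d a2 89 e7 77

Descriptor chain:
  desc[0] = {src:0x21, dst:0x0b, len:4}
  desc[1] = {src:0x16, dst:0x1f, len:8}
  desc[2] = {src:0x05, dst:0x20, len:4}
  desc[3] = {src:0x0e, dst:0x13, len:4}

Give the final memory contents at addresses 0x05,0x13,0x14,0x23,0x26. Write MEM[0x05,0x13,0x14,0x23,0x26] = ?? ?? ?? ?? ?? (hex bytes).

MEM[0x05,0x13,0x14,0x23,0x26] = 24 a2 a0 5d a5

D0: mem[0x0b..0x0e] <- [75 a4 3d a2]
D1: mem[0x1f..0x26] <- [0f b6 e4 4b da 1b 15 a5]
D2: mem[0x20..0x23] <- [24 27 9b 5d]
D3: mem[0x13..0x16] <- [a2 a0 96 b0]
query mem[0x05]=0x24, mem[0x13]=0xa2, mem[0x14]=0xa0, mem[0x23]=0x5d, mem[0x26]=0xa5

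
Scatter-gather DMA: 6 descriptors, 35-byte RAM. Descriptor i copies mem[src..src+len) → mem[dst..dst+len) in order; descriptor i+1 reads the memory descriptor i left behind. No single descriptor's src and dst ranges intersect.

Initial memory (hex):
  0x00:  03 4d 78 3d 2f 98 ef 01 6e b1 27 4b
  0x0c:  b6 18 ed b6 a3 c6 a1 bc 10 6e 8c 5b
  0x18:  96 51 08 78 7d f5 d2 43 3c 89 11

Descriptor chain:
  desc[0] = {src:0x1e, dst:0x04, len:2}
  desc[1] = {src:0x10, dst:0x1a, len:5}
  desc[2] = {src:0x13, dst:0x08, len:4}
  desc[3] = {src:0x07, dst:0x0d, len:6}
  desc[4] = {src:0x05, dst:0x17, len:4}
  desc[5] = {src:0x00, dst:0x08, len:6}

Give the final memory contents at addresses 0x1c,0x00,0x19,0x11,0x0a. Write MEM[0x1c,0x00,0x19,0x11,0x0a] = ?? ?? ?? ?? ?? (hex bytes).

#0 dst[0x04+2] := {0xd2,0x43}
#1 dst[0x1a+5] := {0xa3,0xc6,0xa1,0xbc,0x10}
#2 dst[0x08+4] := {0xbc,0x10,0x6e,0x8c}
#3 dst[0x0d+6] := {0x01,0xbc,0x10,0x6e,0x8c,0xb6}
#4 dst[0x17+4] := {0x43,0xef,0x01,0xbc}
#5 dst[0x08+6] := {0x03,0x4d,0x78,0x3d,0xd2,0x43}
query mem[0x1c]=0xa1, mem[0x00]=0x03, mem[0x19]=0x01, mem[0x11]=0x8c, mem[0x0a]=0x78

MEM[0x1c,0x00,0x19,0x11,0x0a] = a1 03 01 8c 78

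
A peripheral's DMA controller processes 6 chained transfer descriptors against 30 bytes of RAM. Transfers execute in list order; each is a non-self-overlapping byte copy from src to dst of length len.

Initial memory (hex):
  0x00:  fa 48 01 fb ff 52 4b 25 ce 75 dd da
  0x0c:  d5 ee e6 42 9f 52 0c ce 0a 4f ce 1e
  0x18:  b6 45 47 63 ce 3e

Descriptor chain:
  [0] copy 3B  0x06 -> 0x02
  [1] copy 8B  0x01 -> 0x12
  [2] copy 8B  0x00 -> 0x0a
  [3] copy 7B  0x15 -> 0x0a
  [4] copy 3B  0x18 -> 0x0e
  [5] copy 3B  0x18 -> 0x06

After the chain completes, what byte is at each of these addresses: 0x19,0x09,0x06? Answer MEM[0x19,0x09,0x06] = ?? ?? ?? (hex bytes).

MEM[0x19,0x09,0x06] = ce 75 25

D0: mem[0x02..0x04] <- [4b 25 ce]
D1: mem[0x12..0x19] <- [48 4b 25 ce 52 4b 25 ce]
D2: mem[0x0a..0x11] <- [fa 48 4b 25 ce 52 4b 25]
D3: mem[0x0a..0x10] <- [ce 52 4b 25 ce 47 63]
D4: mem[0x0e..0x10] <- [25 ce 47]
D5: mem[0x06..0x08] <- [25 ce 47]
query mem[0x19]=0xce, mem[0x09]=0x75, mem[0x06]=0x25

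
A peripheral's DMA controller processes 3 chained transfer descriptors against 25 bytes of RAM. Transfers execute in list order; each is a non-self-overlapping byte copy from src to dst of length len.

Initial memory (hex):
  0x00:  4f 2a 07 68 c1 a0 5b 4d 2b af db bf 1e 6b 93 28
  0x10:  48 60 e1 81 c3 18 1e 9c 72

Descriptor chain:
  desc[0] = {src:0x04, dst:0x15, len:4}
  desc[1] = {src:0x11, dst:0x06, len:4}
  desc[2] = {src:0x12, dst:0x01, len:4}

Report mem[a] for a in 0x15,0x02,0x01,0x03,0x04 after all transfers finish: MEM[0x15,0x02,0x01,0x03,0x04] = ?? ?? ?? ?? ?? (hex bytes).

MEM[0x15,0x02,0x01,0x03,0x04] = c1 81 e1 c3 c1

[0] 0x04->0x15 len=4 : c1 a0 5b 4d
[1] 0x11->0x06 len=4 : 60 e1 81 c3
[2] 0x12->0x01 len=4 : e1 81 c3 c1
query mem[0x15]=0xc1, mem[0x02]=0x81, mem[0x01]=0xe1, mem[0x03]=0xc3, mem[0x04]=0xc1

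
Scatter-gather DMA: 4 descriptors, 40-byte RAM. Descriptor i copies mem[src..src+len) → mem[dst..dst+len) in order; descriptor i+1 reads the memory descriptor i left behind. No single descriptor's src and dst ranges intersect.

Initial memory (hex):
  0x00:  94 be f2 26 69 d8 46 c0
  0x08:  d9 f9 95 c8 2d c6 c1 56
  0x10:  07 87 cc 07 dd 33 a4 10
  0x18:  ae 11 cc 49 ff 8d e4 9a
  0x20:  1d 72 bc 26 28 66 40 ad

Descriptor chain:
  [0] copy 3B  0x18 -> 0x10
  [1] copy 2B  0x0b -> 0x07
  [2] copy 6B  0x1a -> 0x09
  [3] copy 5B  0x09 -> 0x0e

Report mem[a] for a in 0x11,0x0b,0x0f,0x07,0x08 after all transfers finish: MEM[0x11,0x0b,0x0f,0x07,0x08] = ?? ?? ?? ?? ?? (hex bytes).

MEM[0x11,0x0b,0x0f,0x07,0x08] = 8d ff 49 c8 2d

#0 dst[0x10+3] := {0xae,0x11,0xcc}
#1 dst[0x07+2] := {0xc8,0x2d}
#2 dst[0x09+6] := {0xcc,0x49,0xff,0x8d,0xe4,0x9a}
#3 dst[0x0e+5] := {0xcc,0x49,0xff,0x8d,0xe4}
query mem[0x11]=0x8d, mem[0x0b]=0xff, mem[0x0f]=0x49, mem[0x07]=0xc8, mem[0x08]=0x2d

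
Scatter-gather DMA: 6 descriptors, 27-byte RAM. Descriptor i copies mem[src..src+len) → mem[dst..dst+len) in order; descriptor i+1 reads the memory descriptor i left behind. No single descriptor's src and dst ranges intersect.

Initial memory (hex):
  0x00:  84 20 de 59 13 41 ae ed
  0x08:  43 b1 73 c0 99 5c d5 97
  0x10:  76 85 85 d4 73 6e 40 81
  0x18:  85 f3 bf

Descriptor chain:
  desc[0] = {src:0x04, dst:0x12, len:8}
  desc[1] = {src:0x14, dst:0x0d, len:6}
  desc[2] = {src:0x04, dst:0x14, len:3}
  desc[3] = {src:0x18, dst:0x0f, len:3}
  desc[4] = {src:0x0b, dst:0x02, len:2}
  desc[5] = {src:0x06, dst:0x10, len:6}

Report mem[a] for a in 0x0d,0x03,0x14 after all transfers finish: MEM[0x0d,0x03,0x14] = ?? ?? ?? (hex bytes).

D0: mem[0x12..0x19] <- [13 41 ae ed 43 b1 73 c0]
D1: mem[0x0d..0x12] <- [ae ed 43 b1 73 c0]
D2: mem[0x14..0x16] <- [13 41 ae]
D3: mem[0x0f..0x11] <- [73 c0 bf]
D4: mem[0x02..0x03] <- [c0 99]
D5: mem[0x10..0x15] <- [ae ed 43 b1 73 c0]
query mem[0x0d]=0xae, mem[0x03]=0x99, mem[0x14]=0x73

MEM[0x0d,0x03,0x14] = ae 99 73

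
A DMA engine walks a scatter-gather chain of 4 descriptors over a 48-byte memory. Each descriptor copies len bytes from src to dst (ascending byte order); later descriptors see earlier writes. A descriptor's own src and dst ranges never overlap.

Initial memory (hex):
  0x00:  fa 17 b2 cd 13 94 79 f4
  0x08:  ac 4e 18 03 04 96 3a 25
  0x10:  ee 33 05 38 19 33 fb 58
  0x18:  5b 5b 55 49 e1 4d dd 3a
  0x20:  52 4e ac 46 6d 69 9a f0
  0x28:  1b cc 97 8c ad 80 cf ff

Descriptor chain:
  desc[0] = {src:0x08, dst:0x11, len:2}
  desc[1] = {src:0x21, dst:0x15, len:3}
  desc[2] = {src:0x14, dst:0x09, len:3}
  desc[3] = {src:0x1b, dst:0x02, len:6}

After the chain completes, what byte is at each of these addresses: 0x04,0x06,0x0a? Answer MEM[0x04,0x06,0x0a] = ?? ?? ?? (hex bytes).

MEM[0x04,0x06,0x0a] = 4d 3a 4e

[0] 0x08->0x11 len=2 : ac 4e
[1] 0x21->0x15 len=3 : 4e ac 46
[2] 0x14->0x09 len=3 : 19 4e ac
[3] 0x1b->0x02 len=6 : 49 e1 4d dd 3a 52
query mem[0x04]=0x4d, mem[0x06]=0x3a, mem[0x0a]=0x4e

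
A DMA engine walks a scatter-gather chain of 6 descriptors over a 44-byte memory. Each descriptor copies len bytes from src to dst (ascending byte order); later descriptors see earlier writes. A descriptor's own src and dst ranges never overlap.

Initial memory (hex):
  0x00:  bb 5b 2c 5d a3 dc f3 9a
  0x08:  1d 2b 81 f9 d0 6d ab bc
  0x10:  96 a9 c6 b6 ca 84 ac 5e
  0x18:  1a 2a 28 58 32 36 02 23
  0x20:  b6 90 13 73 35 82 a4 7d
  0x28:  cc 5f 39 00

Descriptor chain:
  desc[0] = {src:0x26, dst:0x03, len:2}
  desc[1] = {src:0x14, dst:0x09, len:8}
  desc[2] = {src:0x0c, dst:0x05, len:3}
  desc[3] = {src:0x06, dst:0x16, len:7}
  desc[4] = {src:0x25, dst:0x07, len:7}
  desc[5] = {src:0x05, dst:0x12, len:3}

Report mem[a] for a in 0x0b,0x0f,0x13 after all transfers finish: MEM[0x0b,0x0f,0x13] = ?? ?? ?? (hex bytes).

MEM[0x0b,0x0f,0x13] = 5f 28 1a

#0 dst[0x03+2] := {0xa4,0x7d}
#1 dst[0x09+8] := {0xca,0x84,0xac,0x5e,0x1a,0x2a,0x28,0x58}
#2 dst[0x05+3] := {0x5e,0x1a,0x2a}
#3 dst[0x16+7] := {0x1a,0x2a,0x1d,0xca,0x84,0xac,0x5e}
#4 dst[0x07+7] := {0x82,0xa4,0x7d,0xcc,0x5f,0x39,0x00}
#5 dst[0x12+3] := {0x5e,0x1a,0x82}
query mem[0x0b]=0x5f, mem[0x0f]=0x28, mem[0x13]=0x1a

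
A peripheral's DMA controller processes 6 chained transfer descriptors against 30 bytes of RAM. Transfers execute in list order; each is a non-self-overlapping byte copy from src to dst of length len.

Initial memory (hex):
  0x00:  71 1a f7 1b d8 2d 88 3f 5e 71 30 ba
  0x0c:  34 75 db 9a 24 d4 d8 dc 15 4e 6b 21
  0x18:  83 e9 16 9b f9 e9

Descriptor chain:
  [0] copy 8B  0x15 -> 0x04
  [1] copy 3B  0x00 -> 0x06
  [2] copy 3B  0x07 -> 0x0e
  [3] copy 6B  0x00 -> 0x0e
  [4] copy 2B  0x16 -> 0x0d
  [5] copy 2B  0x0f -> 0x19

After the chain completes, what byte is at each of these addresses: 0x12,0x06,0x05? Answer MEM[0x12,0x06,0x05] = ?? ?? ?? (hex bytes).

  after D0: wrote 8B at 0x04 = 4e6b2183e9169bf9
  after D1: wrote 3B at 0x06 = 711af7
  after D2: wrote 3B at 0x0e = 1af716
  after D3: wrote 6B at 0x0e = 711af71b4e6b
  after D4: wrote 2B at 0x0d = 6b21
  after D5: wrote 2B at 0x19 = 1af7
query mem[0x12]=0x4e, mem[0x06]=0x71, mem[0x05]=0x6b

MEM[0x12,0x06,0x05] = 4e 71 6b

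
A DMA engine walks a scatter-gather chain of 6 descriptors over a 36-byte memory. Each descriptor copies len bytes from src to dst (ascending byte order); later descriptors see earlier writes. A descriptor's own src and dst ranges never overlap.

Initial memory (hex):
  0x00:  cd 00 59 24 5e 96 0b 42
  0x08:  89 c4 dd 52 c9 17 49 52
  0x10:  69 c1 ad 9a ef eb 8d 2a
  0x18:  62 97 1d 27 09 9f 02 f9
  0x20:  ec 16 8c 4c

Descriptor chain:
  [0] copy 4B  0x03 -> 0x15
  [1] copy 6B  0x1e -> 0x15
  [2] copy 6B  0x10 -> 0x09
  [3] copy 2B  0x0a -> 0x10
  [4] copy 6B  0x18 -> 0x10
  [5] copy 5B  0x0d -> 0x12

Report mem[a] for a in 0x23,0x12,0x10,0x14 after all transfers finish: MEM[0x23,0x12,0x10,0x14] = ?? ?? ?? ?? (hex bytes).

MEM[0x23,0x12,0x10,0x14] = 4c ef 16 52

#0 dst[0x15+4] := {0x24,0x5e,0x96,0x0b}
#1 dst[0x15+6] := {0x02,0xf9,0xec,0x16,0x8c,0x4c}
#2 dst[0x09+6] := {0x69,0xc1,0xad,0x9a,0xef,0x02}
#3 dst[0x10+2] := {0xc1,0xad}
#4 dst[0x10+6] := {0x16,0x8c,0x4c,0x27,0x09,0x9f}
#5 dst[0x12+5] := {0xef,0x02,0x52,0x16,0x8c}
query mem[0x23]=0x4c, mem[0x12]=0xef, mem[0x10]=0x16, mem[0x14]=0x52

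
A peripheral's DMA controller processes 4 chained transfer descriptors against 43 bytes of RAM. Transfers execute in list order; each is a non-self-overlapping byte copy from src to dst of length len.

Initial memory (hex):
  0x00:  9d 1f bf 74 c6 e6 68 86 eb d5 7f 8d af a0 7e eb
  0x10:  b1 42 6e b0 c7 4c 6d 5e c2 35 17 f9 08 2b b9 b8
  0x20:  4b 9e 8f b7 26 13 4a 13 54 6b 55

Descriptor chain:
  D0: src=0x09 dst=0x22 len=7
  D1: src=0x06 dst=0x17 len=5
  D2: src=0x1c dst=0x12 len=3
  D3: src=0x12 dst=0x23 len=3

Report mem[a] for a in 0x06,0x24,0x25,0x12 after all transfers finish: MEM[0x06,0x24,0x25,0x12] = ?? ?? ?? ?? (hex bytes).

#0 dst[0x22+7] := {0xd5,0x7f,0x8d,0xaf,0xa0,0x7e,0xeb}
#1 dst[0x17+5] := {0x68,0x86,0xeb,0xd5,0x7f}
#2 dst[0x12+3] := {0x08,0x2b,0xb9}
#3 dst[0x23+3] := {0x08,0x2b,0xb9}
query mem[0x06]=0x68, mem[0x24]=0x2b, mem[0x25]=0xb9, mem[0x12]=0x08

MEM[0x06,0x24,0x25,0x12] = 68 2b b9 08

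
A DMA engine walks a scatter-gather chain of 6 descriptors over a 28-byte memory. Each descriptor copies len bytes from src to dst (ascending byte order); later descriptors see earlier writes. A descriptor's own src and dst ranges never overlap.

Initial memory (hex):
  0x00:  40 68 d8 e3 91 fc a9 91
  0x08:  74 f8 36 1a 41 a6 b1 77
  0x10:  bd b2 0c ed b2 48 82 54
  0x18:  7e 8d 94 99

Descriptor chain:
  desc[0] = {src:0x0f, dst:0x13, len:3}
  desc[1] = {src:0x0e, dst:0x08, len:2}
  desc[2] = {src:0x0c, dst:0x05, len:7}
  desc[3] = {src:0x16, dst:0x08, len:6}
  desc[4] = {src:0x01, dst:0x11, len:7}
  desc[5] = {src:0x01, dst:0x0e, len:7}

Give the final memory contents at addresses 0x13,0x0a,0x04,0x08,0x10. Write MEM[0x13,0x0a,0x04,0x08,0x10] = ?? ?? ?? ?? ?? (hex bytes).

D0: mem[0x13..0x15] <- [77 bd b2]
D1: mem[0x08..0x09] <- [b1 77]
D2: mem[0x05..0x0b] <- [41 a6 b1 77 bd b2 0c]
D3: mem[0x08..0x0d] <- [82 54 7e 8d 94 99]
D4: mem[0x11..0x17] <- [68 d8 e3 91 41 a6 b1]
D5: mem[0x0e..0x14] <- [68 d8 e3 91 41 a6 b1]
query mem[0x13]=0xa6, mem[0x0a]=0x7e, mem[0x04]=0x91, mem[0x08]=0x82, mem[0x10]=0xe3

MEM[0x13,0x0a,0x04,0x08,0x10] = a6 7e 91 82 e3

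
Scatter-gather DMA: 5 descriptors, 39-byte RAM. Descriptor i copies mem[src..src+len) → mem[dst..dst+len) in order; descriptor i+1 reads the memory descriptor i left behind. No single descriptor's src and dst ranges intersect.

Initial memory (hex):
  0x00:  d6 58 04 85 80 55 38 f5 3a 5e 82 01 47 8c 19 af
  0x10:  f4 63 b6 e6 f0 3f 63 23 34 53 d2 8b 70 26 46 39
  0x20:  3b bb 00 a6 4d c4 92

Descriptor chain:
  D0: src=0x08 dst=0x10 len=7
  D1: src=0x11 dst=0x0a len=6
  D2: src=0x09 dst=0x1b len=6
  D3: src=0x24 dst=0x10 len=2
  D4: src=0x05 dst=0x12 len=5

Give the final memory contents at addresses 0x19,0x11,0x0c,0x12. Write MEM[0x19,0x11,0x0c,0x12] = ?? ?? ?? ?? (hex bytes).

MEM[0x19,0x11,0x0c,0x12] = 53 c4 01 55

[0] 0x08->0x10 len=7 : 3a 5e 82 01 47 8c 19
[1] 0x11->0x0a len=6 : 5e 82 01 47 8c 19
[2] 0x09->0x1b len=6 : 5e 5e 82 01 47 8c
[3] 0x24->0x10 len=2 : 4d c4
[4] 0x05->0x12 len=5 : 55 38 f5 3a 5e
query mem[0x19]=0x53, mem[0x11]=0xc4, mem[0x0c]=0x01, mem[0x12]=0x55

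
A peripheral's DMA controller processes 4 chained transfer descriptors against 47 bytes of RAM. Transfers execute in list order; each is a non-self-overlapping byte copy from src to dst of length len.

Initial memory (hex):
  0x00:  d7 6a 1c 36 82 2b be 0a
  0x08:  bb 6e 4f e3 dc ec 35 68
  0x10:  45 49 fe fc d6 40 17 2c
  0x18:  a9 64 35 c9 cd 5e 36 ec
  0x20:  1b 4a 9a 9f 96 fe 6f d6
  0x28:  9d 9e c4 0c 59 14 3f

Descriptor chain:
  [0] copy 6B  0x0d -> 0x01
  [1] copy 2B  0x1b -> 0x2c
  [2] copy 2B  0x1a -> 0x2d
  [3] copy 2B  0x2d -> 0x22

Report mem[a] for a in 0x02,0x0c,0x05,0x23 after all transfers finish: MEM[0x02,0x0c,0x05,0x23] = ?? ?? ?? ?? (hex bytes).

MEM[0x02,0x0c,0x05,0x23] = 35 dc 49 c9

D0: mem[0x01..0x06] <- [ec 35 68 45 49 fe]
D1: mem[0x2c..0x2d] <- [c9 cd]
D2: mem[0x2d..0x2e] <- [35 c9]
D3: mem[0x22..0x23] <- [35 c9]
query mem[0x02]=0x35, mem[0x0c]=0xdc, mem[0x05]=0x49, mem[0x23]=0xc9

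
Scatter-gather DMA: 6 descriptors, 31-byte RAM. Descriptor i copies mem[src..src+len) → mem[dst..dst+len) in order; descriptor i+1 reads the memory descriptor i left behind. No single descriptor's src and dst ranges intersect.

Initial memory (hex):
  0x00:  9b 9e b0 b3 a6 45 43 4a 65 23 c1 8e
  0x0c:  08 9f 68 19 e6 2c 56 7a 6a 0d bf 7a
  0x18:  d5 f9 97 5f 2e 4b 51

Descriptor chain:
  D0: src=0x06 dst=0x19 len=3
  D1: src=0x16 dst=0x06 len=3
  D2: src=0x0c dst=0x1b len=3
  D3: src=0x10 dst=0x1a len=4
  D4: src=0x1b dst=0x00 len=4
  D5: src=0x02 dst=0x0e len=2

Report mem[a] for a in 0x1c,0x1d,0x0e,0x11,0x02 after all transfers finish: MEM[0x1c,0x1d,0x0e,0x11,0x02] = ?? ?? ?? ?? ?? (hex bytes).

D0: mem[0x19..0x1b] <- [43 4a 65]
D1: mem[0x06..0x08] <- [bf 7a d5]
D2: mem[0x1b..0x1d] <- [08 9f 68]
D3: mem[0x1a..0x1d] <- [e6 2c 56 7a]
D4: mem[0x00..0x03] <- [2c 56 7a 51]
D5: mem[0x0e..0x0f] <- [7a 51]
query mem[0x1c]=0x56, mem[0x1d]=0x7a, mem[0x0e]=0x7a, mem[0x11]=0x2c, mem[0x02]=0x7a

MEM[0x1c,0x1d,0x0e,0x11,0x02] = 56 7a 7a 2c 7a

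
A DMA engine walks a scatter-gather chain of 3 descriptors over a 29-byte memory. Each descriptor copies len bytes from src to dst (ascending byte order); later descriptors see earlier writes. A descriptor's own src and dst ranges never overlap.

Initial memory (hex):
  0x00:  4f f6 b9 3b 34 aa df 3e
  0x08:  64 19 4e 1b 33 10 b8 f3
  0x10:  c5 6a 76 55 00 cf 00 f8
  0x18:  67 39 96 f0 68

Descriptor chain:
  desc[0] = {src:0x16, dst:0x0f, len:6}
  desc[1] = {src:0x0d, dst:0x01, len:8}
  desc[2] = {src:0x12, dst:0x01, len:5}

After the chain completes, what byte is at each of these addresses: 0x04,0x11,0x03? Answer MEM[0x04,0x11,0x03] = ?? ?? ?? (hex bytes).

MEM[0x04,0x11,0x03] = cf 67 f0

  after D0: wrote 6B at 0x0f = 00f8673996f0
  after D1: wrote 8B at 0x01 = 10b800f8673996f0
  after D2: wrote 5B at 0x01 = 3996f0cf00
query mem[0x04]=0xcf, mem[0x11]=0x67, mem[0x03]=0xf0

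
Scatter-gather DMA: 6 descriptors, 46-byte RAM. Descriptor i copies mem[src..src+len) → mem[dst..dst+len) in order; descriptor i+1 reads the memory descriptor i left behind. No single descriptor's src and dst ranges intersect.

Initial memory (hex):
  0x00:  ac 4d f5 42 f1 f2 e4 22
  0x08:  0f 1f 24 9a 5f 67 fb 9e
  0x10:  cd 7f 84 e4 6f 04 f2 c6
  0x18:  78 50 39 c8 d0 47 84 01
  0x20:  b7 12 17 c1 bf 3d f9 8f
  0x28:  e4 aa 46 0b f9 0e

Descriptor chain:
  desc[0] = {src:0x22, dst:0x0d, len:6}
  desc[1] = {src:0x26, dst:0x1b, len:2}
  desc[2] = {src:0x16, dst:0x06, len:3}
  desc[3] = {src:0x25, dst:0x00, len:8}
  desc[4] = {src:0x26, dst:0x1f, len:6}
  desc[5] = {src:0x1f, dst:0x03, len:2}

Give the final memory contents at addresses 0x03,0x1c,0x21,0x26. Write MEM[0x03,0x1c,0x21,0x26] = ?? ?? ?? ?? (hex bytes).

#0 dst[0x0d+6] := {0x17,0xc1,0xbf,0x3d,0xf9,0x8f}
#1 dst[0x1b+2] := {0xf9,0x8f}
#2 dst[0x06+3] := {0xf2,0xc6,0x78}
#3 dst[0x00+8] := {0x3d,0xf9,0x8f,0xe4,0xaa,0x46,0x0b,0xf9}
#4 dst[0x1f+6] := {0xf9,0x8f,0xe4,0xaa,0x46,0x0b}
#5 dst[0x03+2] := {0xf9,0x8f}
query mem[0x03]=0xf9, mem[0x1c]=0x8f, mem[0x21]=0xe4, mem[0x26]=0xf9

MEM[0x03,0x1c,0x21,0x26] = f9 8f e4 f9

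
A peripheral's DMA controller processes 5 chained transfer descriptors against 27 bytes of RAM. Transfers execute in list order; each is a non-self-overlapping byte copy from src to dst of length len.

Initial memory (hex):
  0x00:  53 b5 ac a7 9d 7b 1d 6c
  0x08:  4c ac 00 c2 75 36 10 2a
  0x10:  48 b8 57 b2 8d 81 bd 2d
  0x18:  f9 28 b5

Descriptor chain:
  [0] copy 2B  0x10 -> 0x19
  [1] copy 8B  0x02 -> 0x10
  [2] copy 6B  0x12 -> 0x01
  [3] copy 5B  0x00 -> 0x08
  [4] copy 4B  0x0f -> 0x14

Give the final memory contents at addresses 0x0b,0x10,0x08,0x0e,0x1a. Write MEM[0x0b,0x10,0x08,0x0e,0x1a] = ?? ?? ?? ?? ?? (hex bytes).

  after D0: wrote 2B at 0x19 = 48b8
  after D1: wrote 8B at 0x10 = aca79d7b1d6c4cac
  after D2: wrote 6B at 0x01 = 9d7b1d6c4cac
  after D3: wrote 5B at 0x08 = 539d7b1d6c
  after D4: wrote 4B at 0x14 = 2aaca79d
query mem[0x0b]=0x1d, mem[0x10]=0xac, mem[0x08]=0x53, mem[0x0e]=0x10, mem[0x1a]=0xb8

MEM[0x0b,0x10,0x08,0x0e,0x1a] = 1d ac 53 10 b8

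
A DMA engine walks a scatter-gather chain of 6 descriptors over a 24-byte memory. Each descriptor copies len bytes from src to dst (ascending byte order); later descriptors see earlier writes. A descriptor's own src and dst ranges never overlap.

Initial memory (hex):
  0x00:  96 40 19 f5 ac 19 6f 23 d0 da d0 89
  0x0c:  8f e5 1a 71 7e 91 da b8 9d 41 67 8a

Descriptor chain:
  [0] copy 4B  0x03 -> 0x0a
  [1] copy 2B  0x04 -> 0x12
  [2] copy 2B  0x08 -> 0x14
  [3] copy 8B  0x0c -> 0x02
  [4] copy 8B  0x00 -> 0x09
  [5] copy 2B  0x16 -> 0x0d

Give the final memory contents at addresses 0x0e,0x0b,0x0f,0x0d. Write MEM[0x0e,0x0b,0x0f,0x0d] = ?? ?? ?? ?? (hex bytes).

[0] 0x03->0x0a len=4 : f5 ac 19 6f
[1] 0x04->0x12 len=2 : ac 19
[2] 0x08->0x14 len=2 : d0 da
[3] 0x0c->0x02 len=8 : 19 6f 1a 71 7e 91 ac 19
[4] 0x00->0x09 len=8 : 96 40 19 6f 1a 71 7e 91
[5] 0x16->0x0d len=2 : 67 8a
query mem[0x0e]=0x8a, mem[0x0b]=0x19, mem[0x0f]=0x7e, mem[0x0d]=0x67

MEM[0x0e,0x0b,0x0f,0x0d] = 8a 19 7e 67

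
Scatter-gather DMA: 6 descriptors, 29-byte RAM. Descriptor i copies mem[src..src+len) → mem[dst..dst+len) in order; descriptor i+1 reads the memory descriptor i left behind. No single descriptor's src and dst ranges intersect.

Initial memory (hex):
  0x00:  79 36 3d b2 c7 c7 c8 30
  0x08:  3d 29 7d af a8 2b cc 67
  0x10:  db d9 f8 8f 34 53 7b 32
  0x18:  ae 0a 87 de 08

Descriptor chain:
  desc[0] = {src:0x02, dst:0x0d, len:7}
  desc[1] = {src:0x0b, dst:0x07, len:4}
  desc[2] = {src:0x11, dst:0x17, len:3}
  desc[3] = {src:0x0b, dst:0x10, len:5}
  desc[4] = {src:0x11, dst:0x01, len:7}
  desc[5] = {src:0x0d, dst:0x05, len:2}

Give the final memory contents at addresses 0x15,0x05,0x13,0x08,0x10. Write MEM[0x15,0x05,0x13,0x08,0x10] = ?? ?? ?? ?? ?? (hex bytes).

MEM[0x15,0x05,0x13,0x08,0x10] = 53 3d b2 a8 af

  after D0: wrote 7B at 0x0d = 3db2c7c7c8303d
  after D1: wrote 4B at 0x07 = afa83db2
  after D2: wrote 3B at 0x17 = c8303d
  after D3: wrote 5B at 0x10 = afa83db2c7
  after D4: wrote 7B at 0x01 = a83db2c7537bc8
  after D5: wrote 2B at 0x05 = 3db2
query mem[0x15]=0x53, mem[0x05]=0x3d, mem[0x13]=0xb2, mem[0x08]=0xa8, mem[0x10]=0xaf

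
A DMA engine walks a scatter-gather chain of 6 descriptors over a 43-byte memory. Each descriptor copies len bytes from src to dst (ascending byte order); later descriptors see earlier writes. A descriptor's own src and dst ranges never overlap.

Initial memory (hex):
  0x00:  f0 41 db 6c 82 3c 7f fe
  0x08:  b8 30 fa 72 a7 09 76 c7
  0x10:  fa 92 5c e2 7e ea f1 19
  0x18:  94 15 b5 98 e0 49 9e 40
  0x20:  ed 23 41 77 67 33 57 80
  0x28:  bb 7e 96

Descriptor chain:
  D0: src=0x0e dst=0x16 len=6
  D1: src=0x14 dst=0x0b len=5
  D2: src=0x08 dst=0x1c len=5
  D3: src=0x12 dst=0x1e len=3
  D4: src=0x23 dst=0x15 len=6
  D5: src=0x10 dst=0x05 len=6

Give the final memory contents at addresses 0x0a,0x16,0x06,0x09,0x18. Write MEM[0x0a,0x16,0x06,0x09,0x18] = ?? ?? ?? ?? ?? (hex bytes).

  after D0: wrote 6B at 0x16 = 76c7fa925ce2
  after D1: wrote 5B at 0x0b = 7eea76c7fa
  after D2: wrote 5B at 0x1c = b830fa7eea
  after D3: wrote 3B at 0x1e = 5ce27e
  after D4: wrote 6B at 0x15 = 7767335780bb
  after D5: wrote 6B at 0x05 = fa925ce27e77
query mem[0x0a]=0x77, mem[0x16]=0x67, mem[0x06]=0x92, mem[0x09]=0x7e, mem[0x18]=0x57

MEM[0x0a,0x16,0x06,0x09,0x18] = 77 67 92 7e 57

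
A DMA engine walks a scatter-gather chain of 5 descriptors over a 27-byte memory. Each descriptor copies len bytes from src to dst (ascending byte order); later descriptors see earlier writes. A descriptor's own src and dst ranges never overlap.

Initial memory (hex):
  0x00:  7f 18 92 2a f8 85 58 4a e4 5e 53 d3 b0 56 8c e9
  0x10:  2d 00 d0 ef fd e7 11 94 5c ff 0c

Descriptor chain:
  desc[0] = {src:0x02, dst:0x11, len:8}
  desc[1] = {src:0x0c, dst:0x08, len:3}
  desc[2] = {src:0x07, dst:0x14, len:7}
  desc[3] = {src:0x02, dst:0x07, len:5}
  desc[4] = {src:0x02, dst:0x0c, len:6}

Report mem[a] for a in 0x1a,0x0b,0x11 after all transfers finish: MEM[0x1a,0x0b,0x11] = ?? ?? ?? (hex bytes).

MEM[0x1a,0x0b,0x11] = 56 58 92

[0] 0x02->0x11 len=8 : 92 2a f8 85 58 4a e4 5e
[1] 0x0c->0x08 len=3 : b0 56 8c
[2] 0x07->0x14 len=7 : 4a b0 56 8c d3 b0 56
[3] 0x02->0x07 len=5 : 92 2a f8 85 58
[4] 0x02->0x0c len=6 : 92 2a f8 85 58 92
query mem[0x1a]=0x56, mem[0x0b]=0x58, mem[0x11]=0x92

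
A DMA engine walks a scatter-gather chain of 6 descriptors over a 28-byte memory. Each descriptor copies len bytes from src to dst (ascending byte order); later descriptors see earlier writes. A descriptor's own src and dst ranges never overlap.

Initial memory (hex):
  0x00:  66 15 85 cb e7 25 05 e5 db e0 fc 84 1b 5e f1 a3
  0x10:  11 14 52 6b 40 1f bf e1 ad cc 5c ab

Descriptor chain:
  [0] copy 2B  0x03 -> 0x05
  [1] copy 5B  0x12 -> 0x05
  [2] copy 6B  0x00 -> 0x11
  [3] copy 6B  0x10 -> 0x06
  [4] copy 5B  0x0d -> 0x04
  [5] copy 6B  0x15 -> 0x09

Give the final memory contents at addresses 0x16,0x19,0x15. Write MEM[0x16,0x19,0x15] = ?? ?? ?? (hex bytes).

#0 dst[0x05+2] := {0xcb,0xe7}
#1 dst[0x05+5] := {0x52,0x6b,0x40,0x1f,0xbf}
#2 dst[0x11+6] := {0x66,0x15,0x85,0xcb,0xe7,0x52}
#3 dst[0x06+6] := {0x11,0x66,0x15,0x85,0xcb,0xe7}
#4 dst[0x04+5] := {0x5e,0xf1,0xa3,0x11,0x66}
#5 dst[0x09+6] := {0xe7,0x52,0xe1,0xad,0xcc,0x5c}
query mem[0x16]=0x52, mem[0x19]=0xcc, mem[0x15]=0xe7

MEM[0x16,0x19,0x15] = 52 cc e7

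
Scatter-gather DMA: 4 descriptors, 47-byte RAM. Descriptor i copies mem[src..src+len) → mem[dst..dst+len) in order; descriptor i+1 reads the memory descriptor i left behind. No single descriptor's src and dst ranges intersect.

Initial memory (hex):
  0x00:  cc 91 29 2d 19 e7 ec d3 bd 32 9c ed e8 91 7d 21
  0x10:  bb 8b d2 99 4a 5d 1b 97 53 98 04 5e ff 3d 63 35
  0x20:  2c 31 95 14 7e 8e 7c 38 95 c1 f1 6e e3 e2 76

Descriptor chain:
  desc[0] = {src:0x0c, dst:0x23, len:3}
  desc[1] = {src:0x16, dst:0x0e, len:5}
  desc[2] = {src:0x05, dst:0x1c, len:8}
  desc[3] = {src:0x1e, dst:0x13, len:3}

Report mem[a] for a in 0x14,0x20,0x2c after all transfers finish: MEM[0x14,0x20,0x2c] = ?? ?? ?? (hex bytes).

MEM[0x14,0x20,0x2c] = bd 32 e3

  after D0: wrote 3B at 0x23 = e8917d
  after D1: wrote 5B at 0x0e = 1b97539804
  after D2: wrote 8B at 0x1c = e7ecd3bd329cede8
  after D3: wrote 3B at 0x13 = d3bd32
query mem[0x14]=0xbd, mem[0x20]=0x32, mem[0x2c]=0xe3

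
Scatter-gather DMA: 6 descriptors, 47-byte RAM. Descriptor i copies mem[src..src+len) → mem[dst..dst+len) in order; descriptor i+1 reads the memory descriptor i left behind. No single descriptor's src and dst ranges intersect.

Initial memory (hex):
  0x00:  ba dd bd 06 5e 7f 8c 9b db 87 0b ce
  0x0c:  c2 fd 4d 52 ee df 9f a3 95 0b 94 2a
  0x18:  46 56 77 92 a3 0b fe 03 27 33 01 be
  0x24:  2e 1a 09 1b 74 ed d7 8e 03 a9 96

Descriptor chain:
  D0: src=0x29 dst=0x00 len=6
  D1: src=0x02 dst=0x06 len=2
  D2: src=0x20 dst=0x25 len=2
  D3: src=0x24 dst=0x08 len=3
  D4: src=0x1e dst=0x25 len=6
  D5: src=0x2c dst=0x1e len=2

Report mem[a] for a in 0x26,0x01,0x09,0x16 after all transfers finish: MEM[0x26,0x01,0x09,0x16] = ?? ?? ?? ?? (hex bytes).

#0 dst[0x00+6] := {0xed,0xd7,0x8e,0x03,0xa9,0x96}
#1 dst[0x06+2] := {0x8e,0x03}
#2 dst[0x25+2] := {0x27,0x33}
#3 dst[0x08+3] := {0x2e,0x27,0x33}
#4 dst[0x25+6] := {0xfe,0x03,0x27,0x33,0x01,0xbe}
#5 dst[0x1e+2] := {0x03,0xa9}
query mem[0x26]=0x03, mem[0x01]=0xd7, mem[0x09]=0x27, mem[0x16]=0x94

MEM[0x26,0x01,0x09,0x16] = 03 d7 27 94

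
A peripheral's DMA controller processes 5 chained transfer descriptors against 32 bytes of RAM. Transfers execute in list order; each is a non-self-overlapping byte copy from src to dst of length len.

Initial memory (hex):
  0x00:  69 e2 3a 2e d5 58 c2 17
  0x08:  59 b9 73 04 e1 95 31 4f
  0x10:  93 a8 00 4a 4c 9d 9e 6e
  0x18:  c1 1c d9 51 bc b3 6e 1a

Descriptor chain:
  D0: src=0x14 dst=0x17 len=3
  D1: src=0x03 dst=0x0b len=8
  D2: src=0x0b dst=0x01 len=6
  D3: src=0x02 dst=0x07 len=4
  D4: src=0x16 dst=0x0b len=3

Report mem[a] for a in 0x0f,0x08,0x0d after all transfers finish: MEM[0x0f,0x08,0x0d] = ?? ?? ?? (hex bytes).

MEM[0x0f,0x08,0x0d] = 17 58 9d

  after D0: wrote 3B at 0x17 = 4c9d9e
  after D1: wrote 8B at 0x0b = 2ed558c21759b973
  after D2: wrote 6B at 0x01 = 2ed558c21759
  after D3: wrote 4B at 0x07 = d558c217
  after D4: wrote 3B at 0x0b = 9e4c9d
query mem[0x0f]=0x17, mem[0x08]=0x58, mem[0x0d]=0x9d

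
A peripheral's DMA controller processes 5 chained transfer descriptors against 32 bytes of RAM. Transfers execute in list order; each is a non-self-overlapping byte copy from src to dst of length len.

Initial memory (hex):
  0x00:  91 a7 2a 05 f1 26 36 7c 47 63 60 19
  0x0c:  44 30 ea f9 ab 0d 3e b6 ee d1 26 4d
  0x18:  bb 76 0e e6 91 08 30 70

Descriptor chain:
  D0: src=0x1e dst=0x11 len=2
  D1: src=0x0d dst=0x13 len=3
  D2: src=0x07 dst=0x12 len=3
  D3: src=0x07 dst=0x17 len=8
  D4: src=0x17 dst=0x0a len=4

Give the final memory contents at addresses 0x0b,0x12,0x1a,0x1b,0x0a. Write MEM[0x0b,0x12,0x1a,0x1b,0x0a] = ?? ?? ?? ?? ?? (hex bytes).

[0] 0x1e->0x11 len=2 : 30 70
[1] 0x0d->0x13 len=3 : 30 ea f9
[2] 0x07->0x12 len=3 : 7c 47 63
[3] 0x07->0x17 len=8 : 7c 47 63 60 19 44 30 ea
[4] 0x17->0x0a len=4 : 7c 47 63 60
query mem[0x0b]=0x47, mem[0x12]=0x7c, mem[0x1a]=0x60, mem[0x1b]=0x19, mem[0x0a]=0x7c

MEM[0x0b,0x12,0x1a,0x1b,0x0a] = 47 7c 60 19 7c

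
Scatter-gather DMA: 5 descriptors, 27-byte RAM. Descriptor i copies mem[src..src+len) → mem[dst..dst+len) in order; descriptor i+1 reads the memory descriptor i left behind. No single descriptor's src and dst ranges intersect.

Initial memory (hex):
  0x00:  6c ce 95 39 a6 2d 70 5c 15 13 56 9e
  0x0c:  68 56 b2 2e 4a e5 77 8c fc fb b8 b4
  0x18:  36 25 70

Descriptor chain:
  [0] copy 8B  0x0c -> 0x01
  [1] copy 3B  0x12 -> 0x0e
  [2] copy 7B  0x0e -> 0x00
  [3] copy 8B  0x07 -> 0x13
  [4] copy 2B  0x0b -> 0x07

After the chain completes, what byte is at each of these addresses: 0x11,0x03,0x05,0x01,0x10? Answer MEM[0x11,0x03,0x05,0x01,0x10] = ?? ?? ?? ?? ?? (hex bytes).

MEM[0x11,0x03,0x05,0x01,0x10] = e5 e5 8c 8c fc

[0] 0x0c->0x01 len=8 : 68 56 b2 2e 4a e5 77 8c
[1] 0x12->0x0e len=3 : 77 8c fc
[2] 0x0e->0x00 len=7 : 77 8c fc e5 77 8c fc
[3] 0x07->0x13 len=8 : 77 8c 13 56 9e 68 56 77
[4] 0x0b->0x07 len=2 : 9e 68
query mem[0x11]=0xe5, mem[0x03]=0xe5, mem[0x05]=0x8c, mem[0x01]=0x8c, mem[0x10]=0xfc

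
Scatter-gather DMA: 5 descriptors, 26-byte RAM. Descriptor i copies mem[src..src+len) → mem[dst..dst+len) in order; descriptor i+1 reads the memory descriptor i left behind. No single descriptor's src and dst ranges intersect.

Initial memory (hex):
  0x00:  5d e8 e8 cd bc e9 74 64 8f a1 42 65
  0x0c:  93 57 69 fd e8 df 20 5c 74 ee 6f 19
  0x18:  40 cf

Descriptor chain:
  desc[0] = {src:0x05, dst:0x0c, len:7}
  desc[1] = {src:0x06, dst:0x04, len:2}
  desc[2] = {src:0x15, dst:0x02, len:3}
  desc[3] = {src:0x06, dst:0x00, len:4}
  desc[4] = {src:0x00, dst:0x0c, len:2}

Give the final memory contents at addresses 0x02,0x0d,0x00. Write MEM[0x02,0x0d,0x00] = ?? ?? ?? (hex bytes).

MEM[0x02,0x0d,0x00] = 8f 64 74

D0: mem[0x0c..0x12] <- [e9 74 64 8f a1 42 65]
D1: mem[0x04..0x05] <- [74 64]
D2: mem[0x02..0x04] <- [ee 6f 19]
D3: mem[0x00..0x03] <- [74 64 8f a1]
D4: mem[0x0c..0x0d] <- [74 64]
query mem[0x02]=0x8f, mem[0x0d]=0x64, mem[0x00]=0x74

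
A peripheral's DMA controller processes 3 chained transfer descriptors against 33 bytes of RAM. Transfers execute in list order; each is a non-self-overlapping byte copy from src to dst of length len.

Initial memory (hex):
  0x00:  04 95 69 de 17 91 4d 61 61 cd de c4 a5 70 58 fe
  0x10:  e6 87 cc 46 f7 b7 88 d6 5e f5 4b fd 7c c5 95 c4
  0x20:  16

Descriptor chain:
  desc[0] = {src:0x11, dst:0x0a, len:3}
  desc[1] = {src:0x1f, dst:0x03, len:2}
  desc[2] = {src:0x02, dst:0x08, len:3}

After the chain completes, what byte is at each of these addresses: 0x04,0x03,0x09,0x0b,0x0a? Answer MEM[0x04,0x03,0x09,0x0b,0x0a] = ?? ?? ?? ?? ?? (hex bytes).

  after D0: wrote 3B at 0x0a = 87cc46
  after D1: wrote 2B at 0x03 = c416
  after D2: wrote 3B at 0x08 = 69c416
query mem[0x04]=0x16, mem[0x03]=0xc4, mem[0x09]=0xc4, mem[0x0b]=0xcc, mem[0x0a]=0x16

MEM[0x04,0x03,0x09,0x0b,0x0a] = 16 c4 c4 cc 16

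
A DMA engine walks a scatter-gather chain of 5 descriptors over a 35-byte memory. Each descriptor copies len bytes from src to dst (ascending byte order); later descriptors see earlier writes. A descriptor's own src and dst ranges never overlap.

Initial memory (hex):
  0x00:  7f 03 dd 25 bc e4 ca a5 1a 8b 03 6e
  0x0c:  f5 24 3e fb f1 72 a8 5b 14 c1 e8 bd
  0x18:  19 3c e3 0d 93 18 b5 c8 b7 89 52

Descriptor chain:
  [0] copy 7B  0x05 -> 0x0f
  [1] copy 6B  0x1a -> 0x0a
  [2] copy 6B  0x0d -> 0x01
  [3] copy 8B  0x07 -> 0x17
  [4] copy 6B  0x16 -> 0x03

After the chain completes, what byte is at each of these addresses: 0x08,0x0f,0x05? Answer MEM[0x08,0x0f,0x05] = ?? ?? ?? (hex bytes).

[0] 0x05->0x0f len=7 : e4 ca a5 1a 8b 03 6e
[1] 0x1a->0x0a len=6 : e3 0d 93 18 b5 c8
[2] 0x0d->0x01 len=6 : 18 b5 c8 ca a5 1a
[3] 0x07->0x17 len=8 : a5 1a 8b e3 0d 93 18 b5
[4] 0x16->0x03 len=6 : e8 a5 1a 8b e3 0d
query mem[0x08]=0x0d, mem[0x0f]=0xc8, mem[0x05]=0x1a

MEM[0x08,0x0f,0x05] = 0d c8 1a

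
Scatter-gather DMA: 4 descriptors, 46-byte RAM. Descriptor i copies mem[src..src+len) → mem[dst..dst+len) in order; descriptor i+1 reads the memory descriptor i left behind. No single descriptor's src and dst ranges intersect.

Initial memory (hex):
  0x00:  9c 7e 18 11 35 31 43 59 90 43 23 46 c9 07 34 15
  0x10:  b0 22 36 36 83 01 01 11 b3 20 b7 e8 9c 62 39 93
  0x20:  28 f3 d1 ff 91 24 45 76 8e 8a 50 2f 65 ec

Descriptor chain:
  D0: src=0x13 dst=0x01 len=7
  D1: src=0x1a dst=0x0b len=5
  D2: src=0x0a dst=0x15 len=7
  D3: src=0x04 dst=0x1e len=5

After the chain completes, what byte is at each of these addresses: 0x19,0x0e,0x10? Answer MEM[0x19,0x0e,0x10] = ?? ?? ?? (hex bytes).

#0 dst[0x01+7] := {0x36,0x83,0x01,0x01,0x11,0xb3,0x20}
#1 dst[0x0b+5] := {0xb7,0xe8,0x9c,0x62,0x39}
#2 dst[0x15+7] := {0x23,0xb7,0xe8,0x9c,0x62,0x39,0xb0}
#3 dst[0x1e+5] := {0x01,0x11,0xb3,0x20,0x90}
query mem[0x19]=0x62, mem[0x0e]=0x62, mem[0x10]=0xb0

MEM[0x19,0x0e,0x10] = 62 62 b0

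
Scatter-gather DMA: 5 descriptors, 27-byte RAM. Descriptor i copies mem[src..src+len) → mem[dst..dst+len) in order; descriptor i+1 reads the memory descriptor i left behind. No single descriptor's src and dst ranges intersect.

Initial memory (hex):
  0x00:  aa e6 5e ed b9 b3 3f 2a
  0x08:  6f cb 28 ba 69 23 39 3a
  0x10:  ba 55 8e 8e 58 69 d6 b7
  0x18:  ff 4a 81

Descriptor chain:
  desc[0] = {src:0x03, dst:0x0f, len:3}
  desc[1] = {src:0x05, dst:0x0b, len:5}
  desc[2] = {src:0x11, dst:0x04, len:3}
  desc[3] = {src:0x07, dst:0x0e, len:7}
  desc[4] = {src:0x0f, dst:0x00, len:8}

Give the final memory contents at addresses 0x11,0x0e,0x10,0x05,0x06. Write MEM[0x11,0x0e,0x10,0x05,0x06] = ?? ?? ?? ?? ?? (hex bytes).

MEM[0x11,0x0e,0x10,0x05,0x06] = 28 2a cb 2a 69

D0: mem[0x0f..0x11] <- [ed b9 b3]
D1: mem[0x0b..0x0f] <- [b3 3f 2a 6f cb]
D2: mem[0x04..0x06] <- [b3 8e 8e]
D3: mem[0x0e..0x14] <- [2a 6f cb 28 b3 3f 2a]
D4: mem[0x00..0x07] <- [6f cb 28 b3 3f 2a 69 d6]
query mem[0x11]=0x28, mem[0x0e]=0x2a, mem[0x10]=0xcb, mem[0x05]=0x2a, mem[0x06]=0x69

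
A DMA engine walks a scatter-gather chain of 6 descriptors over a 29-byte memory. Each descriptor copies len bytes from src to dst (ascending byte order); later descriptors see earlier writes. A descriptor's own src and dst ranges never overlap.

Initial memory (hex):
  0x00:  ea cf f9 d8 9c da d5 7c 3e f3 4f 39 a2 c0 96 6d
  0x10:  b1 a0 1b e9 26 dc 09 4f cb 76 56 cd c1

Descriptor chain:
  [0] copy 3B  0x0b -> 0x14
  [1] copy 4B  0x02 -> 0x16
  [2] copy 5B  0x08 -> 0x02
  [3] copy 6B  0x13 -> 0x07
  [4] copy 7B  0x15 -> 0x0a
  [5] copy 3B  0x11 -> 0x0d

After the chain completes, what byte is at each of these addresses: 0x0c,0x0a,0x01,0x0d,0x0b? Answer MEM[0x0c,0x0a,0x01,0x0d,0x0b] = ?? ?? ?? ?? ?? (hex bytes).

D0: mem[0x14..0x16] <- [39 a2 c0]
D1: mem[0x16..0x19] <- [f9 d8 9c da]
D2: mem[0x02..0x06] <- [3e f3 4f 39 a2]
D3: mem[0x07..0x0c] <- [e9 39 a2 f9 d8 9c]
D4: mem[0x0a..0x10] <- [a2 f9 d8 9c da 56 cd]
D5: mem[0x0d..0x0f] <- [a0 1b e9]
query mem[0x0c]=0xd8, mem[0x0a]=0xa2, mem[0x01]=0xcf, mem[0x0d]=0xa0, mem[0x0b]=0xf9

MEM[0x0c,0x0a,0x01,0x0d,0x0b] = d8 a2 cf a0 f9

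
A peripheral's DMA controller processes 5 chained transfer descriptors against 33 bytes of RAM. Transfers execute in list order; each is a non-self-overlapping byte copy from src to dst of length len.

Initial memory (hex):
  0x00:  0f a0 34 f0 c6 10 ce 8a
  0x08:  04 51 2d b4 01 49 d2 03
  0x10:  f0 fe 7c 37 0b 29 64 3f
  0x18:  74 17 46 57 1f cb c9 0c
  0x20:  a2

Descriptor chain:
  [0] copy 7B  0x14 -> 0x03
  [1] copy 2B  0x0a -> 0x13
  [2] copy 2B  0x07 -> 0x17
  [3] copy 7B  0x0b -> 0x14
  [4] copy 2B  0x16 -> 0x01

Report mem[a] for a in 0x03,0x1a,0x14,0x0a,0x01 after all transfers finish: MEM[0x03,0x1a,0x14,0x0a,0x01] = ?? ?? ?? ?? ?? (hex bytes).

[0] 0x14->0x03 len=7 : 0b 29 64 3f 74 17 46
[1] 0x0a->0x13 len=2 : 2d b4
[2] 0x07->0x17 len=2 : 74 17
[3] 0x0b->0x14 len=7 : b4 01 49 d2 03 f0 fe
[4] 0x16->0x01 len=2 : 49 d2
query mem[0x03]=0x0b, mem[0x1a]=0xfe, mem[0x14]=0xb4, mem[0x0a]=0x2d, mem[0x01]=0x49

MEM[0x03,0x1a,0x14,0x0a,0x01] = 0b fe b4 2d 49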